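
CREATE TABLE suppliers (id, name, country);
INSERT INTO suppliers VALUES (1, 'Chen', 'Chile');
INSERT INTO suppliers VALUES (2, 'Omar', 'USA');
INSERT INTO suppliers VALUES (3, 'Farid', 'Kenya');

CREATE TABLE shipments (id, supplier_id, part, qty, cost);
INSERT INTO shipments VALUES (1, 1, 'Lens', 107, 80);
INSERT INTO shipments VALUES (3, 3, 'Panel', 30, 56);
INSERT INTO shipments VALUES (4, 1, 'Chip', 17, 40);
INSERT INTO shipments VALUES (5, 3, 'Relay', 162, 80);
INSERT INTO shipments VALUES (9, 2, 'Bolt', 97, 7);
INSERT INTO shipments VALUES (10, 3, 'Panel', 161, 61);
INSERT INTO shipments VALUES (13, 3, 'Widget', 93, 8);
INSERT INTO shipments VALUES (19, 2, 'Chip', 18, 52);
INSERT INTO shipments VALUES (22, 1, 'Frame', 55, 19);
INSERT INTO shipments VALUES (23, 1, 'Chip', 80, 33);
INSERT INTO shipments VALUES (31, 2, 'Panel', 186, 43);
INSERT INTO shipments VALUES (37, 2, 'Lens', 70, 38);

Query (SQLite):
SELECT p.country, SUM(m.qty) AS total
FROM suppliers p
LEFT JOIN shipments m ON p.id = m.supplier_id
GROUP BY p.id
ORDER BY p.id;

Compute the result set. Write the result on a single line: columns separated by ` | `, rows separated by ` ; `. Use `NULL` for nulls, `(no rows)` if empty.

Chile | 259 ; USA | 371 ; Kenya | 446

LEFT JOIN keeps every suppliers row; unmatched ones get NULL for shipments columns.
Group by suppliers.id and compute SUM(m.qty). SUM over an all-NULL group is NULL.
  1: ids {1, 4, 22, 23} → SUM(m.qty)=259
  2: ids {9, 19, 31, 37} → SUM(m.qty)=371
  3: ids {3, 5, 10, 13} → SUM(m.qty)=446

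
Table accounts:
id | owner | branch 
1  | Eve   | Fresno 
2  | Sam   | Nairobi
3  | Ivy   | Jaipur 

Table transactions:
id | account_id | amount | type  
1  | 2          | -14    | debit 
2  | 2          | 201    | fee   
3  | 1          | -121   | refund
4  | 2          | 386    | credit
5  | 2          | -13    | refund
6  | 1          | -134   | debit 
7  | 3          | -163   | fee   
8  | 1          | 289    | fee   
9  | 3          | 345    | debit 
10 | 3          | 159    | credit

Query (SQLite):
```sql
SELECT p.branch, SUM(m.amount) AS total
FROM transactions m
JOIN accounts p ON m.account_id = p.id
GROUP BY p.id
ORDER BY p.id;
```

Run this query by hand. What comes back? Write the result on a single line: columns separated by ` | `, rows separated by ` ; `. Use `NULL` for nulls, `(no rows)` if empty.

Fresno | 34 ; Nairobi | 560 ; Jaipur | 341

Join each transactions row to its accounts via account_id.
Group joined rows by accounts.id; compute SUM(m.amount) per group.
  1: ids {3, 6, 8} → SUM(m.amount)=34
  2: ids {1, 2, 4, 5} → SUM(m.amount)=560
  3: ids {7, 9, 10} → SUM(m.amount)=341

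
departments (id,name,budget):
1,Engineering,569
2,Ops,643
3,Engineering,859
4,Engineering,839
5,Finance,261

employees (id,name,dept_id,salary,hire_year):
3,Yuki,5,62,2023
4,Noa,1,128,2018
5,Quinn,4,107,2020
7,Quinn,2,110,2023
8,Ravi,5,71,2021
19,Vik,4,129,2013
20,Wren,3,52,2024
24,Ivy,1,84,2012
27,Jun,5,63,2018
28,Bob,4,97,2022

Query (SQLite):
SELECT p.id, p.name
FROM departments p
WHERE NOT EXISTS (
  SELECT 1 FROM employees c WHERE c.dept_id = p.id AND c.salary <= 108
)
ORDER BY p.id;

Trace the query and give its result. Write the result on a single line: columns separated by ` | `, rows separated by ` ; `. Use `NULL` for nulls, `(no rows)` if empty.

For each departments row, check whether any employees with matching dept_id has salary <= 108.
Keep rows where that is false.

2 | Ops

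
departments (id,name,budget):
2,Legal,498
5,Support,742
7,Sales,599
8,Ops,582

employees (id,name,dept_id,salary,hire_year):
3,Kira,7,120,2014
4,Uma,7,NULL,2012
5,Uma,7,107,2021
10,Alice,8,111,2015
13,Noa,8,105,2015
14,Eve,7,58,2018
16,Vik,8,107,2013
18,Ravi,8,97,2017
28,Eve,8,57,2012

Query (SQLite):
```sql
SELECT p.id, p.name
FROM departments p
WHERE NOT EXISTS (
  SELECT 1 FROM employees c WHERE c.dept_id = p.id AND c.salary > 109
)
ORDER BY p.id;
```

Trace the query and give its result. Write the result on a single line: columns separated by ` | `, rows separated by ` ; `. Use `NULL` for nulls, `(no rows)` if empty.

2 | Legal ; 5 | Support

For each departments row, check whether any employees with matching dept_id has salary > 109.
Keep rows where that is false.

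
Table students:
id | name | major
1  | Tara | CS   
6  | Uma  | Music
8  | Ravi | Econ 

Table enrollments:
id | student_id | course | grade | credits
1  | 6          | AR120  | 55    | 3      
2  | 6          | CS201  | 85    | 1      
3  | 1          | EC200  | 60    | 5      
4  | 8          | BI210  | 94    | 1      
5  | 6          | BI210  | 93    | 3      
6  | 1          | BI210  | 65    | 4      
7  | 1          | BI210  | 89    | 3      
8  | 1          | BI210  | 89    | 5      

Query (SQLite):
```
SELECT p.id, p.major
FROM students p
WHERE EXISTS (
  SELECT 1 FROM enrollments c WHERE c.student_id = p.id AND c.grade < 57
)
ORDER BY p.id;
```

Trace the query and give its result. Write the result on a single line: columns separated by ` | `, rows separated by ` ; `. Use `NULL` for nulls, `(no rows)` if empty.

6 | Music

For each students row, check whether any enrollments with matching student_id has grade < 57.
Keep rows where that is true.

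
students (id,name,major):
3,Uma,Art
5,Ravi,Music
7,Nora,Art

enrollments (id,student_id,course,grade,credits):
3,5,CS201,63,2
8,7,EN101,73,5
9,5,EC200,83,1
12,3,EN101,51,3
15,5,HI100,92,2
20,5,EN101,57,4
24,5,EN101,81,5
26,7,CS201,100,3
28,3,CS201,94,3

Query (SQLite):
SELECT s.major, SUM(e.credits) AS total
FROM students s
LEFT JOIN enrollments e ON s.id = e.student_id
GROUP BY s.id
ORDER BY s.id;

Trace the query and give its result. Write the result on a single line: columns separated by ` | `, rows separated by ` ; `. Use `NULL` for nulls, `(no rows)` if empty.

LEFT JOIN keeps every students row; unmatched ones get NULL for enrollments columns.
Group by students.id and compute SUM(e.credits). SUM over an all-NULL group is NULL.
  3: ids {12, 28} → SUM(e.credits)=6
  5: ids {3, 9, 15, 20, 24} → SUM(e.credits)=14
  7: ids {8, 26} → SUM(e.credits)=8

Art | 6 ; Music | 14 ; Art | 8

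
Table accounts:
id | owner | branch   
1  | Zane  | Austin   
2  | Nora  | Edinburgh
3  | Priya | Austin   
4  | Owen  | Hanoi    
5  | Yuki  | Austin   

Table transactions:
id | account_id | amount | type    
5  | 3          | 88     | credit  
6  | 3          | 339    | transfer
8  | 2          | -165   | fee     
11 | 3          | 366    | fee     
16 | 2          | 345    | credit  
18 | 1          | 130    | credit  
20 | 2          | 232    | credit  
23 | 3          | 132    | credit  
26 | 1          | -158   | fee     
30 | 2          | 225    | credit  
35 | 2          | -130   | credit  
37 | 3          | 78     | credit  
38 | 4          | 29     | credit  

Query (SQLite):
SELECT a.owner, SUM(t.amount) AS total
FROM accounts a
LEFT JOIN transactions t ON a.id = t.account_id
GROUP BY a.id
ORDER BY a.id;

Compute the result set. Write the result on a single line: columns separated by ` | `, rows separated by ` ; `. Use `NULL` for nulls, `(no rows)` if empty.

Zane | -28 ; Nora | 507 ; Priya | 1003 ; Owen | 29 ; Yuki | NULL

LEFT JOIN keeps every accounts row; unmatched ones get NULL for transactions columns.
Group by accounts.id and compute SUM(t.amount). SUM over an all-NULL group is NULL.
  1: ids {18, 26} → SUM(t.amount)=-28
  2: ids {8, 16, 20, 30, 35} → SUM(t.amount)=507
  3: ids {5, 6, 11, 23, 37} → SUM(t.amount)=1003
  4: ids {38} → SUM(t.amount)=29
  5: ids {—} → SUM(t.amount)=NULL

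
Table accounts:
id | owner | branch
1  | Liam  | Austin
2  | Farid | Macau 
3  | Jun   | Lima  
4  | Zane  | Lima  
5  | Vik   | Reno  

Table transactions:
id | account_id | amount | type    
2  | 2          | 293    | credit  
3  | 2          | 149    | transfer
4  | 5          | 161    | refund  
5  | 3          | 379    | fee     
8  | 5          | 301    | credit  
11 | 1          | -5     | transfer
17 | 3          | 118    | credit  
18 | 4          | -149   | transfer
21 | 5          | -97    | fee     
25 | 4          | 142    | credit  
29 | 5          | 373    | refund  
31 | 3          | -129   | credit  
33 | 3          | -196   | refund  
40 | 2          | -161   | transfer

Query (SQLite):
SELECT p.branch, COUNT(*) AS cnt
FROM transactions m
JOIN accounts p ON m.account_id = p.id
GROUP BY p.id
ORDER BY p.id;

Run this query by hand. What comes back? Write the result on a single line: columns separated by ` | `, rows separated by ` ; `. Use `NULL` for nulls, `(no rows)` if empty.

Join each transactions row to its accounts via account_id.
Group joined rows by accounts.id; compute COUNT(*) per group.
  1: ids {11} → COUNT(*)=1
  2: ids {2, 3, 40} → COUNT(*)=3
  3: ids {5, 17, 31, 33} → COUNT(*)=4
  4: ids {18, 25} → COUNT(*)=2
  5: ids {4, 8, 21, 29} → COUNT(*)=4

Austin | 1 ; Macau | 3 ; Lima | 4 ; Lima | 2 ; Reno | 4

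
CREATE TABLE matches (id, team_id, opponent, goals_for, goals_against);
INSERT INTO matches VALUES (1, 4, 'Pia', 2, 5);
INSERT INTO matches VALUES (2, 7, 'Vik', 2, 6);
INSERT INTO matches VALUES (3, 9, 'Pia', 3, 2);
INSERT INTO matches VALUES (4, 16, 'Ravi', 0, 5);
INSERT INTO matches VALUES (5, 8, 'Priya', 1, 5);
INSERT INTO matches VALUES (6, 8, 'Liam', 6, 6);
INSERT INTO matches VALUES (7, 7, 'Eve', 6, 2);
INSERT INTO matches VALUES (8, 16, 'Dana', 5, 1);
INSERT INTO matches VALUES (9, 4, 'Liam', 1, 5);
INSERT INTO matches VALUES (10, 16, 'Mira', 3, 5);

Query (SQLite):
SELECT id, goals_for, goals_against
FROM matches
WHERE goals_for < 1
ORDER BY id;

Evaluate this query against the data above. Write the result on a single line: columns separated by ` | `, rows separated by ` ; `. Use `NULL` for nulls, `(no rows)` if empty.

4 | 0 | 5

goals_for < 1: ids {4}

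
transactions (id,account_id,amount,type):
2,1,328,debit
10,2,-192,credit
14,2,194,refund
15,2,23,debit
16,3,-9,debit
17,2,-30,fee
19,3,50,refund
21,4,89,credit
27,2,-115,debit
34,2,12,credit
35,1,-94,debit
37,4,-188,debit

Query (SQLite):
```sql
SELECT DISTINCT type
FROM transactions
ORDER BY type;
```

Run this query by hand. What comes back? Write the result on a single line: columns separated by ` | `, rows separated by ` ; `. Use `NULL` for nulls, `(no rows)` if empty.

Collect distinct type values from transactions.

credit ; debit ; fee ; refund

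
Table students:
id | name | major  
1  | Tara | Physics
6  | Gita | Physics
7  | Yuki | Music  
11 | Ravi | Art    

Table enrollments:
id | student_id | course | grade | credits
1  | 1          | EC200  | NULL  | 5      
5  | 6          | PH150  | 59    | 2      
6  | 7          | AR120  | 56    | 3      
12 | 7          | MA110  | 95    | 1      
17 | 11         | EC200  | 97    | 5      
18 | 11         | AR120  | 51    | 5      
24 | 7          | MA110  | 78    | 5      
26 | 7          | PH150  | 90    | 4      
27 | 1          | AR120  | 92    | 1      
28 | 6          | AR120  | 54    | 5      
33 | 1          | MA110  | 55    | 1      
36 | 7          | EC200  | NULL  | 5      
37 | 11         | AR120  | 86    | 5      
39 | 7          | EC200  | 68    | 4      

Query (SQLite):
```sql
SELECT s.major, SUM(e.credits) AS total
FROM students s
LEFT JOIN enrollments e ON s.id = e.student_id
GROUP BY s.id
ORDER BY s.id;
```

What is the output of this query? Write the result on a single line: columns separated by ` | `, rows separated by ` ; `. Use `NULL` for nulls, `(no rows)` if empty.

LEFT JOIN keeps every students row; unmatched ones get NULL for enrollments columns.
Group by students.id and compute SUM(e.credits). SUM over an all-NULL group is NULL.
  1: ids {1, 27, 33} → SUM(e.credits)=7
  6: ids {5, 28} → SUM(e.credits)=7
  7: ids {6, 12, 24, 26, 36, 39} → SUM(e.credits)=22
  11: ids {17, 18, 37} → SUM(e.credits)=15

Physics | 7 ; Physics | 7 ; Music | 22 ; Art | 15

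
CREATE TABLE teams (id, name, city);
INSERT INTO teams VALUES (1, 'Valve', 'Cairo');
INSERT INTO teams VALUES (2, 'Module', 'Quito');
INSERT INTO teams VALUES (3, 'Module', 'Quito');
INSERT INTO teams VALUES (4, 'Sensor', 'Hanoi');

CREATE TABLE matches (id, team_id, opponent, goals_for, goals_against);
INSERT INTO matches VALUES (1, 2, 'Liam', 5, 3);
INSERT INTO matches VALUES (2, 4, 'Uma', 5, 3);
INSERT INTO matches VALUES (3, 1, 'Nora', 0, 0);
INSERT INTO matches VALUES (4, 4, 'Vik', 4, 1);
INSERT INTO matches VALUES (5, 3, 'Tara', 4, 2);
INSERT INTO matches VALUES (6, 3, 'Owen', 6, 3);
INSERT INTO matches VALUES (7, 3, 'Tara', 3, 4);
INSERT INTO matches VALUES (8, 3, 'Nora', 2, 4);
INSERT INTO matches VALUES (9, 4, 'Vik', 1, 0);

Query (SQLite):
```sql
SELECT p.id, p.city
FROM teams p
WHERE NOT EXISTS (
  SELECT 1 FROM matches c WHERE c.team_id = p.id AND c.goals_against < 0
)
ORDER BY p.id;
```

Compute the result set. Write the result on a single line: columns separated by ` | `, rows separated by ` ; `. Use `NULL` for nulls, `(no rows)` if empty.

1 | Cairo ; 2 | Quito ; 3 | Quito ; 4 | Hanoi

For each teams row, check whether any matches with matching team_id has goals_against < 0.
Keep rows where that is false.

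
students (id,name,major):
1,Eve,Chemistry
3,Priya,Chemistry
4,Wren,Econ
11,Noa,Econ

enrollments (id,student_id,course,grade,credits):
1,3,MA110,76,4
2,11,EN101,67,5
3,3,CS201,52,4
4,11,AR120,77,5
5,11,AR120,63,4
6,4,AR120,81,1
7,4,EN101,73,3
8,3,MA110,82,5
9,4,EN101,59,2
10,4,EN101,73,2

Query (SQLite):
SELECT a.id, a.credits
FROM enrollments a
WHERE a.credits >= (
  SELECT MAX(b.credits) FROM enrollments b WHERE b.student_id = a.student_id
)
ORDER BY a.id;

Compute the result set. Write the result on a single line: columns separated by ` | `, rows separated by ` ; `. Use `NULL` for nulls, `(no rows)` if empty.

For each enrollments row a, compute MAX(credits) over rows sharing a.student_id.
Keep row a if a.credits >= that per-group MAX.
  student_id=3: MAX(credits) = 5
  student_id=4: MAX(credits) = 3
  student_id=11: MAX(credits) = 5

2 | 5 ; 4 | 5 ; 7 | 3 ; 8 | 5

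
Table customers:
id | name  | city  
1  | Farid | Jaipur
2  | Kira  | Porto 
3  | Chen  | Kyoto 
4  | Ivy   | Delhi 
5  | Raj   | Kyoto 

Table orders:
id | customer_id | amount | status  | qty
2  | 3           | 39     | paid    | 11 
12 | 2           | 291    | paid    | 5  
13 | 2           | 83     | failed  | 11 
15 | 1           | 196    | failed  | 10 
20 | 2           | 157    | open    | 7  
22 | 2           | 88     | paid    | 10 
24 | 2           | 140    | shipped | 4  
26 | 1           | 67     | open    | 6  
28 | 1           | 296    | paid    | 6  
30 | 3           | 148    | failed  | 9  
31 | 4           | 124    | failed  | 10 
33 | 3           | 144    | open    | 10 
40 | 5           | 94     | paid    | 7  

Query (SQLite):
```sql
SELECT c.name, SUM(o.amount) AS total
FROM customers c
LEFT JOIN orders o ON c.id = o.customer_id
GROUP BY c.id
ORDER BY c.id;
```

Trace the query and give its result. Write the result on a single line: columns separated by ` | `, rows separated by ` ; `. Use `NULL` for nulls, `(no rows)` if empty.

Farid | 559 ; Kira | 759 ; Chen | 331 ; Ivy | 124 ; Raj | 94

LEFT JOIN keeps every customers row; unmatched ones get NULL for orders columns.
Group by customers.id and compute SUM(o.amount). SUM over an all-NULL group is NULL.
  1: ids {15, 26, 28} → SUM(o.amount)=559
  2: ids {12, 13, 20, 22, 24} → SUM(o.amount)=759
  3: ids {2, 30, 33} → SUM(o.amount)=331
  4: ids {31} → SUM(o.amount)=124
  5: ids {40} → SUM(o.amount)=94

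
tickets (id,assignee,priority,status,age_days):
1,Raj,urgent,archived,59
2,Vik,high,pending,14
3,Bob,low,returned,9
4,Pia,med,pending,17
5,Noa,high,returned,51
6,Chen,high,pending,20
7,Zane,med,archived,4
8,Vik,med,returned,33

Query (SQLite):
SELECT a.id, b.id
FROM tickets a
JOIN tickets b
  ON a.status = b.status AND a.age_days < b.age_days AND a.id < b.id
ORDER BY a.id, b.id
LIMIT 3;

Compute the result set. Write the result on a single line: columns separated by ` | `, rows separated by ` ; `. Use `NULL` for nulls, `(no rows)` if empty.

2 | 4 ; 2 | 6 ; 3 | 5

Pairs (a,b) with same status, a.age_days < b.age_days, a.id < b.id.
status groups: archived:{1,7} pending:{2,4,6} returned:{3,5,8}
Ordered by (a.id, b.id); first 3.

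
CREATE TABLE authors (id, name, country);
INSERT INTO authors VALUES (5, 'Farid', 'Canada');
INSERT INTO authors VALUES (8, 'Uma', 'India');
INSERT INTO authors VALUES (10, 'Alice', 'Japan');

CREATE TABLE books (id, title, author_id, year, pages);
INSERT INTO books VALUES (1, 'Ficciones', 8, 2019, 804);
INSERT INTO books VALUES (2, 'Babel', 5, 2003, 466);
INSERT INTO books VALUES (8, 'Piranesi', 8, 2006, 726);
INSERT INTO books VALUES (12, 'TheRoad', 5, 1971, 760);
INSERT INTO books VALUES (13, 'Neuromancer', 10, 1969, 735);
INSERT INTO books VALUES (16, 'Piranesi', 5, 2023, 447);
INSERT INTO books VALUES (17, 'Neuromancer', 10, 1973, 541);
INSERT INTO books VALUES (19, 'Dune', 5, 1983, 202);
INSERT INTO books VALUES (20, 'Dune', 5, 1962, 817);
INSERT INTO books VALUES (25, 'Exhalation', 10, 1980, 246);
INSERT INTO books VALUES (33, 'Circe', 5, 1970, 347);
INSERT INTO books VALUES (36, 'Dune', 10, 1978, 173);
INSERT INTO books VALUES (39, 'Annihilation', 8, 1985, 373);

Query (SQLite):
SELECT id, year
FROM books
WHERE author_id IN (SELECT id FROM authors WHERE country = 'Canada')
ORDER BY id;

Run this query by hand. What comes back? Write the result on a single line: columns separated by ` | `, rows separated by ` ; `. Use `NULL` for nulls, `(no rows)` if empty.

2 | 2003 ; 12 | 1971 ; 16 | 2023 ; 19 | 1983 ; 20 | 1962 ; 33 | 1970

Inner query: authors.id where country = 'Canada'.
Outer: keep books rows whose author_id is in that set.
Inner query → {5}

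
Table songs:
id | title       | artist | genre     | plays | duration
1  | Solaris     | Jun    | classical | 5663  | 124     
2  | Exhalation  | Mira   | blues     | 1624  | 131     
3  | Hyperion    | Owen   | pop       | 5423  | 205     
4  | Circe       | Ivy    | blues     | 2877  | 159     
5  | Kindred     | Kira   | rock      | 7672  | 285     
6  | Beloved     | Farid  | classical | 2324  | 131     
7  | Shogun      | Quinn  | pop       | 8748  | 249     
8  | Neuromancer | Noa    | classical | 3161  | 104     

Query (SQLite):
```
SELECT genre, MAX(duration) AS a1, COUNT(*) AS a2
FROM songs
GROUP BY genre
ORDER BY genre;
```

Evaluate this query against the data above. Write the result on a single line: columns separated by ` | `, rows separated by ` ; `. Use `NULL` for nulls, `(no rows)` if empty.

blues | 159 | 2 ; classical | 131 | 3 ; pop | 249 | 2 ; rock | 285 | 1

Group songs by genre.
Per group compute: MAX(duration), COUNT(*).
  blues: ids {2, 4} → MAX(duration)=159, COUNT(*)=2
  classical: ids {1, 6, 8} → MAX(duration)=131, COUNT(*)=3
  pop: ids {3, 7} → MAX(duration)=249, COUNT(*)=2
  rock: ids {5} → MAX(duration)=285, COUNT(*)=1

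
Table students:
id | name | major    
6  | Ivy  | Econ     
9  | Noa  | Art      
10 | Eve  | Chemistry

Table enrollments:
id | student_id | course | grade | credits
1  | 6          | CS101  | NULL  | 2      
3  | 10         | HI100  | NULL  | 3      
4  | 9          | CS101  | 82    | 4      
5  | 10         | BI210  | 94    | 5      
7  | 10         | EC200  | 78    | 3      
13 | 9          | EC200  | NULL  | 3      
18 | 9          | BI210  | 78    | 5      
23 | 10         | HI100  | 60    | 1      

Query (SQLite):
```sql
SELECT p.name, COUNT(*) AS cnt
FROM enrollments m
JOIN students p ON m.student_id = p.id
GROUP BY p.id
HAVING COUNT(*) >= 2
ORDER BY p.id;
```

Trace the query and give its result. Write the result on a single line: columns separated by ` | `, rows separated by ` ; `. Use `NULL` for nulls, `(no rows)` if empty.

Join each enrollments row to its students via student_id.
Group joined rows by students.id; compute COUNT(*) per group.
HAVING: keep groups with count ≥ 2.
  6: ids {1} → COUNT(*)=1
  9: ids {4, 13, 18} → COUNT(*)=3
  10: ids {3, 5, 7, 23} → COUNT(*)=4

Noa | 3 ; Eve | 4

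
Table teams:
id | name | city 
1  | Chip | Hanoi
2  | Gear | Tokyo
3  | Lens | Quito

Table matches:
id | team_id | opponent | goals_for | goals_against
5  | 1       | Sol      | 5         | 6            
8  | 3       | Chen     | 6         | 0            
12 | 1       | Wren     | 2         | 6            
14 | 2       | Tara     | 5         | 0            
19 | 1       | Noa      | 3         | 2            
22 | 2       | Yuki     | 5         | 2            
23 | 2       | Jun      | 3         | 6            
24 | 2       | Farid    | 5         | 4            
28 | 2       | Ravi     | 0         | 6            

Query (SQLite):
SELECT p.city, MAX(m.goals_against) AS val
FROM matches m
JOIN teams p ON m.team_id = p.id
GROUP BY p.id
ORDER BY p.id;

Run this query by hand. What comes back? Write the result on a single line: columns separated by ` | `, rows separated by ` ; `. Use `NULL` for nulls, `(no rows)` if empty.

Hanoi | 6 ; Tokyo | 6 ; Quito | 0

Join each matches row to its teams via team_id.
Group joined rows by teams.id; compute MAX(m.goals_against) per group.
  1: ids {5, 12, 19} → MAX(m.goals_against)=6
  2: ids {14, 22, 23, 24, 28} → MAX(m.goals_against)=6
  3: ids {8} → MAX(m.goals_against)=0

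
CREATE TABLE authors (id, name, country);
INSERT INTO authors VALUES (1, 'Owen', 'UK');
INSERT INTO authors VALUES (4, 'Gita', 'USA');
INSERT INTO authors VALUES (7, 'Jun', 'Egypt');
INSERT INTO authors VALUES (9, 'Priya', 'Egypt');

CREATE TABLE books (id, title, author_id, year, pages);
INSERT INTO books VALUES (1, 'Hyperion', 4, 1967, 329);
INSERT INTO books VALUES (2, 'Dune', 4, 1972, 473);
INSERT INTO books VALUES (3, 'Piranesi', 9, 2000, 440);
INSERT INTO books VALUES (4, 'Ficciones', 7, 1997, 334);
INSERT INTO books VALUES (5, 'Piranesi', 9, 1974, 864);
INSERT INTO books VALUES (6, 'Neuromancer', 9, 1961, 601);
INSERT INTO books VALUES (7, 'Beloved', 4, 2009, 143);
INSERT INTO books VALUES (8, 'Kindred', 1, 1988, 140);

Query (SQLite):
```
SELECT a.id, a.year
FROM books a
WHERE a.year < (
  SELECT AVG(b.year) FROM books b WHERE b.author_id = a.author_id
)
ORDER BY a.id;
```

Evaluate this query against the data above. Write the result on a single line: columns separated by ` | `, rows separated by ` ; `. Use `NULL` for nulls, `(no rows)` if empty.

For each books row a, compute AVG(year) over rows sharing a.author_id.
Keep row a if a.year < that per-group AVG.
  author_id=1: AVG(year) = 1988.0
  author_id=4: AVG(year) = 1982.666667
  author_id=7: AVG(year) = 1997.0
  author_id=9: AVG(year) = 1978.333333

1 | 1967 ; 2 | 1972 ; 5 | 1974 ; 6 | 1961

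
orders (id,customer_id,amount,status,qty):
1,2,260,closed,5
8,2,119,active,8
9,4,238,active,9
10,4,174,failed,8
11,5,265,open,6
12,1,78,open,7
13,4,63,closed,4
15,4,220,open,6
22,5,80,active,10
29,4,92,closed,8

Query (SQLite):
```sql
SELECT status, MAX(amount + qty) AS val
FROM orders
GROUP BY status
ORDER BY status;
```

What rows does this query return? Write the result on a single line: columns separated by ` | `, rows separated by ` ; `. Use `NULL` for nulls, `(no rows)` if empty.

For each row compute amount + qty.
Group by status; take MAX of the expression per group.
  active: ids {8, 9, 22} → MAX(amount + qty)=247
  closed: ids {1, 13, 29} → MAX(amount + qty)=265
  failed: ids {10} → MAX(amount + qty)=182
  open: ids {11, 12, 15} → MAX(amount + qty)=271

active | 247 ; closed | 265 ; failed | 182 ; open | 271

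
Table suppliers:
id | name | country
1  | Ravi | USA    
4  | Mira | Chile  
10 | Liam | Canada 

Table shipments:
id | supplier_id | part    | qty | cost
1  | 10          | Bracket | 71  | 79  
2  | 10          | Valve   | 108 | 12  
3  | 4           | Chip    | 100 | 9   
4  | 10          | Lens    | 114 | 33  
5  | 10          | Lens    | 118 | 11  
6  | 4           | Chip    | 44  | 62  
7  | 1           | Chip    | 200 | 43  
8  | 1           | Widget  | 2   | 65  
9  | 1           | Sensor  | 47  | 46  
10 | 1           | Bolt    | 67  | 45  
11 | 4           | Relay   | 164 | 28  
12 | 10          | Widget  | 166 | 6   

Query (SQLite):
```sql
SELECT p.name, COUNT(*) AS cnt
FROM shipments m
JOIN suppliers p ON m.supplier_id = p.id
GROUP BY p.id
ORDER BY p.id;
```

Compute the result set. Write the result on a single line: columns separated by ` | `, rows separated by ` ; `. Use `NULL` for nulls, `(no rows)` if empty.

Join each shipments row to its suppliers via supplier_id.
Group joined rows by suppliers.id; compute COUNT(*) per group.
  1: ids {7, 8, 9, 10} → COUNT(*)=4
  4: ids {3, 6, 11} → COUNT(*)=3
  10: ids {1, 2, 4, 5, 12} → COUNT(*)=5

Ravi | 4 ; Mira | 3 ; Liam | 5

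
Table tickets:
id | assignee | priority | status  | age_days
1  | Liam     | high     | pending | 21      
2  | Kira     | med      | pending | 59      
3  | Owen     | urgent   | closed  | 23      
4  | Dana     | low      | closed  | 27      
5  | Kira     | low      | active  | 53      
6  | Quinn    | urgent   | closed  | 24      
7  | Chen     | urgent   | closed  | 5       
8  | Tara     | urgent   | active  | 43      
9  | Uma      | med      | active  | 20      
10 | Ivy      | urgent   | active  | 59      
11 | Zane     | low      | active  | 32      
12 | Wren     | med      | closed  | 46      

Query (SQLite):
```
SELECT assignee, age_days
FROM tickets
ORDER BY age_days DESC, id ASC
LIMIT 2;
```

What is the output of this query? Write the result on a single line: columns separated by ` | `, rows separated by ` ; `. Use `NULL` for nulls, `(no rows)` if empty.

Kira | 59 ; Ivy | 59

Sort by age_days desc, tiebreak id asc: (59, id=2), (59, id=10), (53, id=5), (46, id=12), (43, id=8) …. Take first 2.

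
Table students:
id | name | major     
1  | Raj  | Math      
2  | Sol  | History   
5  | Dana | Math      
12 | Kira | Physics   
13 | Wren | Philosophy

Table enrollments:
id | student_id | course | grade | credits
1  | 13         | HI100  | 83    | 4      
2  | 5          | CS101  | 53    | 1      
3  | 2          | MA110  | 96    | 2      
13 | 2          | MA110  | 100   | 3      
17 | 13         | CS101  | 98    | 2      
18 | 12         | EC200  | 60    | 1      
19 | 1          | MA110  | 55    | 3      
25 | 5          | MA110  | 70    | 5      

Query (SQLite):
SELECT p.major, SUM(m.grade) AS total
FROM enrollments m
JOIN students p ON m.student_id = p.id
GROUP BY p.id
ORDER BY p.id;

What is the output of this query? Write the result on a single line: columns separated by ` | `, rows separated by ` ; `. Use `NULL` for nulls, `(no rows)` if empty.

Math | 55 ; History | 196 ; Math | 123 ; Physics | 60 ; Philosophy | 181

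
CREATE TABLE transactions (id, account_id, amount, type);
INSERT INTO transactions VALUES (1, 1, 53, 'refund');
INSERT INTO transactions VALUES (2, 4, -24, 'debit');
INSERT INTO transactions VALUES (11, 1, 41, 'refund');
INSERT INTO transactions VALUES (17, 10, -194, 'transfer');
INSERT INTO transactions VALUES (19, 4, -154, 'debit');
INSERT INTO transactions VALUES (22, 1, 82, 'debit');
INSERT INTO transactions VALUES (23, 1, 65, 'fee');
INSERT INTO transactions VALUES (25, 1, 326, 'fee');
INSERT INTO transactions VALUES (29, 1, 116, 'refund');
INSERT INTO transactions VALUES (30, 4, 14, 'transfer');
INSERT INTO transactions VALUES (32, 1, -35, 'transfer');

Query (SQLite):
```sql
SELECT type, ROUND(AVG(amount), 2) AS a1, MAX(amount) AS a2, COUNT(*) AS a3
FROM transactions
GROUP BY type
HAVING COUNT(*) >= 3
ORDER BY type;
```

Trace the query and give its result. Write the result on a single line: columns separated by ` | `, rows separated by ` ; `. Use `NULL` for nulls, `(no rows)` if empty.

debit | -32 | 82 | 3 ; refund | 70 | 116 | 3 ; transfer | -71.67 | 14 | 3

Group transactions by type.
Per group compute: ROUND(AVG(amount), 2), MAX(amount), COUNT(*).
HAVING: drop groups with fewer than 3 rows.
  debit: ids {2, 19, 22} → ROUND(AVG(amount), 2)=-32, MAX(amount)=82, COUNT(*)=3
  fee: ids {23, 25} → ROUND(AVG(amount), 2)=195.5, MAX(amount)=326, COUNT(*)=2
  refund: ids {1, 11, 29} → ROUND(AVG(amount), 2)=70, MAX(amount)=116, COUNT(*)=3
  transfer: ids {17, 30, 32} → ROUND(AVG(amount), 2)=-71.67, MAX(amount)=14, COUNT(*)=3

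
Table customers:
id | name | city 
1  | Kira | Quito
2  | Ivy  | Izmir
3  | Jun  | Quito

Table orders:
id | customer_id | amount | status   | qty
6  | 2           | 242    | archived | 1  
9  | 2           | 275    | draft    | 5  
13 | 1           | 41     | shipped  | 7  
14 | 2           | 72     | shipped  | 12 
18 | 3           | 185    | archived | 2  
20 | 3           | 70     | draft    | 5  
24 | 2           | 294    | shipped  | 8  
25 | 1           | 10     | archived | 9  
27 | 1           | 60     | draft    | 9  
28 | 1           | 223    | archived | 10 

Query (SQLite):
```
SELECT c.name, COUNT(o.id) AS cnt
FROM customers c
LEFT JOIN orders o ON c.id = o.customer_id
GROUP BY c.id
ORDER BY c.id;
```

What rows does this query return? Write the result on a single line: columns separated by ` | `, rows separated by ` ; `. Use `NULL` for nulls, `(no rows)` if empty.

LEFT JOIN keeps every customers row; unmatched ones get NULL for orders columns.
Group by customers.id and compute COUNT(o.id). COUNT(col) of an all-NULL group is 0.
  1: ids {13, 25, 27, 28} → COUNT(o.id)=4
  2: ids {6, 9, 14, 24} → COUNT(o.id)=4
  3: ids {18, 20} → COUNT(o.id)=2

Kira | 4 ; Ivy | 4 ; Jun | 2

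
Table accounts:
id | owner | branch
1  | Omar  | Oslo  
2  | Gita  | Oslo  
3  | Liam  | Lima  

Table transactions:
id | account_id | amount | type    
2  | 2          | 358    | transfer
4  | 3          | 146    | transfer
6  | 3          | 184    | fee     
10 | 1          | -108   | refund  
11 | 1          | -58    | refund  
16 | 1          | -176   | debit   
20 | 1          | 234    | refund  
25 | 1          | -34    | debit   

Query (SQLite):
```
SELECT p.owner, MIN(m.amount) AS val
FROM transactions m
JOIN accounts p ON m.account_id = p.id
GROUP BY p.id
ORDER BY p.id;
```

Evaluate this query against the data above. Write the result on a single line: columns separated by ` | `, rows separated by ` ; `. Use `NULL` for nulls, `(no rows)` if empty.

Join each transactions row to its accounts via account_id.
Group joined rows by accounts.id; compute MIN(m.amount) per group.
  1: ids {10, 11, 16, 20, 25} → MIN(m.amount)=-176
  2: ids {2} → MIN(m.amount)=358
  3: ids {4, 6} → MIN(m.amount)=146

Omar | -176 ; Gita | 358 ; Liam | 146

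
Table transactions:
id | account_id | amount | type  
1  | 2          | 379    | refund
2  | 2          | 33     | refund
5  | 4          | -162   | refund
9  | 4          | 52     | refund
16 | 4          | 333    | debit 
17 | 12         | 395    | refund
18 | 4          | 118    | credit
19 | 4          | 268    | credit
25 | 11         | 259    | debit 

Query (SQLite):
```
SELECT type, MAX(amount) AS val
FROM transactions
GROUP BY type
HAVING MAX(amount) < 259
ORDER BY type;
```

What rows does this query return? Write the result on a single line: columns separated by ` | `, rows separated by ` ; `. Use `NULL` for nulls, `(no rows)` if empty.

(no rows)

Partition transactions by type; compute MAX(amount) within each group.
HAVING: keep groups where MAX(amount) < 259.
  credit: ids {18, 19} → MAX(amount)=268
  debit: ids {16, 25} → MAX(amount)=333
  refund: ids {1, 2, 5, 9, 17} → MAX(amount)=395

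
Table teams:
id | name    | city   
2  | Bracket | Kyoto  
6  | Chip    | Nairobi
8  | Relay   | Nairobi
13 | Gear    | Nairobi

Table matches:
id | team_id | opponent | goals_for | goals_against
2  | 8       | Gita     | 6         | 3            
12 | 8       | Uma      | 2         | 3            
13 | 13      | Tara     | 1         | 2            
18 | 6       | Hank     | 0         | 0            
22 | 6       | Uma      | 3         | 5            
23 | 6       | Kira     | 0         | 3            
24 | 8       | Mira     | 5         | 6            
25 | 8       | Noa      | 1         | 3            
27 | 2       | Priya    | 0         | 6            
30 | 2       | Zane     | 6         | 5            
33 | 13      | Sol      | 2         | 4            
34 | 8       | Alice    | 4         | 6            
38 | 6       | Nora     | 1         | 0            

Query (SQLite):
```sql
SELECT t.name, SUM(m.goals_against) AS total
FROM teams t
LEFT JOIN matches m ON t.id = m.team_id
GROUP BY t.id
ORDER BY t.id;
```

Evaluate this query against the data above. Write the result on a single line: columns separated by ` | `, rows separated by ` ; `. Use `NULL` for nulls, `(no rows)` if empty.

Bracket | 11 ; Chip | 8 ; Relay | 21 ; Gear | 6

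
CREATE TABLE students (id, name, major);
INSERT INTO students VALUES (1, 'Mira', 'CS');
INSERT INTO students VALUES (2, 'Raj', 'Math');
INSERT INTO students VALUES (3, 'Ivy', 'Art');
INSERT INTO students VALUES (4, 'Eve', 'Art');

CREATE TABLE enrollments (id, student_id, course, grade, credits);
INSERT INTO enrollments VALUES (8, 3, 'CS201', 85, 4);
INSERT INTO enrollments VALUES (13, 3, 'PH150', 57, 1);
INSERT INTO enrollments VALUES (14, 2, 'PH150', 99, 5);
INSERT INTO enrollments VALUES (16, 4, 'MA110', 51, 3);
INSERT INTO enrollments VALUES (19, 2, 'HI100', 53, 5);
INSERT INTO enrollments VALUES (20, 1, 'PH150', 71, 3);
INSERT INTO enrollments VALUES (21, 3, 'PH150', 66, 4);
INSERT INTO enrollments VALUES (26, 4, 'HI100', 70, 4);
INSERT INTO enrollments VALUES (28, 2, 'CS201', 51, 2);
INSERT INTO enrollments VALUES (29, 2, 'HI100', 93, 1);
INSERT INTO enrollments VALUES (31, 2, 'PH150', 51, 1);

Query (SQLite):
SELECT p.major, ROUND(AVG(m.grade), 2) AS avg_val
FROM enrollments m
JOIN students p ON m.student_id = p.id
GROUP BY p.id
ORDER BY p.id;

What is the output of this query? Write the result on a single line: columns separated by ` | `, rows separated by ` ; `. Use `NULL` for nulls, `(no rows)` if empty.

CS | 71 ; Math | 69.4 ; Art | 69.33 ; Art | 60.5

Join each enrollments row to its students via student_id.
Group joined rows by students.id; compute ROUND(AVG(m.grade), 2) per group.
  1: ids {20} → ROUND(AVG(m.grade), 2)=71
  2: ids {14, 19, 28, 29, 31} → ROUND(AVG(m.grade), 2)=69.4
  3: ids {8, 13, 21} → ROUND(AVG(m.grade), 2)=69.33
  4: ids {16, 26} → ROUND(AVG(m.grade), 2)=60.5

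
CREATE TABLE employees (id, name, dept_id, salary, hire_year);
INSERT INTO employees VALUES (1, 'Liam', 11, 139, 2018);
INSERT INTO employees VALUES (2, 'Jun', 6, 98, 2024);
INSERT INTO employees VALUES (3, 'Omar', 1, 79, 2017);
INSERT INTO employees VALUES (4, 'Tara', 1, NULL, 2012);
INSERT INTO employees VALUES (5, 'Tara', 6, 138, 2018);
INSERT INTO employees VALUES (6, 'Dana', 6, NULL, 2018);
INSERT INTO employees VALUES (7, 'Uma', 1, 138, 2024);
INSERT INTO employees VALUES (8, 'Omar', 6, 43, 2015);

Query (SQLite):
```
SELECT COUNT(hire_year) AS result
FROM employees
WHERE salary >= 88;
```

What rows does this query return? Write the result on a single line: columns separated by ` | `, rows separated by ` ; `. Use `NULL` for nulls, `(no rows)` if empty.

4

Rows where salary >= 88 → hire_year values: [2018, 2024, 2018, 2024].
COUNT(hire_year) counts non-NULL values → 4.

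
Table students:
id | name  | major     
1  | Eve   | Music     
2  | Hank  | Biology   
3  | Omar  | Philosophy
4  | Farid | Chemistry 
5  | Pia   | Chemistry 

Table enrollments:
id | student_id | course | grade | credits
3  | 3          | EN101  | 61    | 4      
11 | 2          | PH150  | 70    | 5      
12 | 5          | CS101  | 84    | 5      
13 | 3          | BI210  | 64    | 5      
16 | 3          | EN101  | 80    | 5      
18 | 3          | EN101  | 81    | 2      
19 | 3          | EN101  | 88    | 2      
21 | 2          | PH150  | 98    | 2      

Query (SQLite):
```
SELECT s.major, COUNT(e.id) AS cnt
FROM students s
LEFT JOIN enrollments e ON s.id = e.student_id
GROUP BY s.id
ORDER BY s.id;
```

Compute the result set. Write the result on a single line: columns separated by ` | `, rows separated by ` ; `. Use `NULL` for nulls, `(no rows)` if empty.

Music | 0 ; Biology | 2 ; Philosophy | 5 ; Chemistry | 0 ; Chemistry | 1

LEFT JOIN keeps every students row; unmatched ones get NULL for enrollments columns.
Group by students.id and compute COUNT(e.id). COUNT(col) of an all-NULL group is 0.
  1: ids {—} → COUNT(e.id)=0
  2: ids {11, 21} → COUNT(e.id)=2
  3: ids {3, 13, 16, 18, 19} → COUNT(e.id)=5
  4: ids {—} → COUNT(e.id)=0
  5: ids {12} → COUNT(e.id)=1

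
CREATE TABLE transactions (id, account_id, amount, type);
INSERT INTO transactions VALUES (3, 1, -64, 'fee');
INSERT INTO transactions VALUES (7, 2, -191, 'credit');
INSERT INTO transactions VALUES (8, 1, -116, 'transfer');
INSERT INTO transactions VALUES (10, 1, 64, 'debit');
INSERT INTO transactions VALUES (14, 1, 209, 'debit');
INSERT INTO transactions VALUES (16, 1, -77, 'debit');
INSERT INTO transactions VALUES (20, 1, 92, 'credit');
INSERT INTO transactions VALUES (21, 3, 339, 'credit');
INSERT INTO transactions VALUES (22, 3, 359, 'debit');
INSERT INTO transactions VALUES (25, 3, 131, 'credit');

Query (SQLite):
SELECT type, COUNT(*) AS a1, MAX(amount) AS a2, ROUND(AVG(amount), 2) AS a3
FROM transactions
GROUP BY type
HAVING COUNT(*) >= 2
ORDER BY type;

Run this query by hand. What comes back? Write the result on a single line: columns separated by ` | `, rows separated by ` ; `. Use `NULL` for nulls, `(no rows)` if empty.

Group transactions by type.
Per group compute: COUNT(*), MAX(amount), ROUND(AVG(amount), 2).
HAVING: drop groups with fewer than 2 rows.
  credit: ids {7, 20, 21, 25} → COUNT(*)=4, MAX(amount)=339, ROUND(AVG(amount), 2)=92.75
  debit: ids {10, 14, 16, 22} → COUNT(*)=4, MAX(amount)=359, ROUND(AVG(amount), 2)=138.75
  fee: ids {3} → COUNT(*)=1, MAX(amount)=-64, ROUND(AVG(amount), 2)=-64
  transfer: ids {8} → COUNT(*)=1, MAX(amount)=-116, ROUND(AVG(amount), 2)=-116

credit | 4 | 339 | 92.75 ; debit | 4 | 359 | 138.75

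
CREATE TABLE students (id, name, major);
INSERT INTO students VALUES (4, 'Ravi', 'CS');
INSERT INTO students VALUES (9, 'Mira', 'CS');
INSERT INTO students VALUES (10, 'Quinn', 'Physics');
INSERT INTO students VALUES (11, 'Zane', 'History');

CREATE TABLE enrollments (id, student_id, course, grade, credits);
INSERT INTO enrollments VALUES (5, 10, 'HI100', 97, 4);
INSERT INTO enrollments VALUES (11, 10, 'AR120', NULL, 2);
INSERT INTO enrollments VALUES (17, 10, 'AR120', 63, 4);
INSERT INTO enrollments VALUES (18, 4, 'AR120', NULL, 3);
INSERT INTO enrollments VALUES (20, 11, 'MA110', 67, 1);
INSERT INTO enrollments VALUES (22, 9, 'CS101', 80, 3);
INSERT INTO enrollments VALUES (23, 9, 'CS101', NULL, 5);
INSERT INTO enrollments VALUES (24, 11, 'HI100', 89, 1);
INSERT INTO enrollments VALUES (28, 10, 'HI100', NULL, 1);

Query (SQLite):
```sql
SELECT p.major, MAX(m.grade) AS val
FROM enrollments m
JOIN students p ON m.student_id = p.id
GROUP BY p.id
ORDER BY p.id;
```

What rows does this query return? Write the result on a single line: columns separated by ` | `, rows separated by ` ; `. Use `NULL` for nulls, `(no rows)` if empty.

Join each enrollments row to its students via student_id.
Group joined rows by students.id; compute MAX(m.grade) per group.
  4: ids {18} → MAX(m.grade)=NULL
  9: ids {22, 23} → MAX(m.grade)=80
  10: ids {5, 11, 17, 28} → MAX(m.grade)=97
  11: ids {20, 24} → MAX(m.grade)=89

CS | NULL ; CS | 80 ; Physics | 97 ; History | 89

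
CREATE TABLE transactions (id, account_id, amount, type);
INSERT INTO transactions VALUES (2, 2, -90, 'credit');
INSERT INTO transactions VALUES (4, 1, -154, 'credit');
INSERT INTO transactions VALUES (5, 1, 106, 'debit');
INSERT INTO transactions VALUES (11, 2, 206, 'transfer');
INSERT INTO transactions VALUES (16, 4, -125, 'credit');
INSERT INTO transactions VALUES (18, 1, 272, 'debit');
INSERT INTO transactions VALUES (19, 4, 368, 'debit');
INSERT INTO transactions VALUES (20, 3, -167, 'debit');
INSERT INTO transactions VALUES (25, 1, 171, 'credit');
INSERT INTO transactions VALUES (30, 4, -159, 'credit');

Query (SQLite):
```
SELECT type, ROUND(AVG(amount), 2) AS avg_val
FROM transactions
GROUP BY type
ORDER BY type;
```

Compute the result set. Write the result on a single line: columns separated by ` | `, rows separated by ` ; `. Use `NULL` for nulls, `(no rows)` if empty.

credit | -71.4 ; debit | 144.75 ; transfer | 206

Partition transactions by type; compute ROUND(AVG(amount), 2) within each group.
  credit: ids {2, 4, 16, 25, 30} → ROUND(AVG(amount), 2)=-71.4
  debit: ids {5, 18, 19, 20} → ROUND(AVG(amount), 2)=144.75
  transfer: ids {11} → ROUND(AVG(amount), 2)=206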